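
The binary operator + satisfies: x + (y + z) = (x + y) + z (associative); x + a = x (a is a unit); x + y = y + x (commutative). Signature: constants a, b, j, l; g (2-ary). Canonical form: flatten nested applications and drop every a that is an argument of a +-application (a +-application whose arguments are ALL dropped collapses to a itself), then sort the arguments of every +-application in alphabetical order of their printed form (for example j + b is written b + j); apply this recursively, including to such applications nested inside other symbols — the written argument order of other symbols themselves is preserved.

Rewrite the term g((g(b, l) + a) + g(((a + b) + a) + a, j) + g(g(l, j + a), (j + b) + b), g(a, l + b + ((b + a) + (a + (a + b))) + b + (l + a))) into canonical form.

Work inside:  (g(b, l) + a) + g(((a + b) + a) + a, j) + g(g(l, j + a), (j + b) + b)
Flatten:  g(b, l) + a + g(((a + b) + a) + a, j) + g(g(l, j + a), (j + b) + b)
Simplify inside:  g(((a + b) + a) + a, j)  →  g(b, j)
Simplify inside:  g(g(l, j + a), (j + b) + b)  →  g(g(l, j), b + b + j)
Drop the unit:  drop a
Sort arguments:  g(b, j) + g(b, l) + g(g(l, j), b + b + j)
Rebuild:  g(g(b, j) + g(b, l) + g(g(l, j), b + b + j), g(a, b + b + b + b + l + l))

Answer: g(g(b, j) + g(b, l) + g(g(l, j), b + b + j), g(a, b + b + b + b + l + l))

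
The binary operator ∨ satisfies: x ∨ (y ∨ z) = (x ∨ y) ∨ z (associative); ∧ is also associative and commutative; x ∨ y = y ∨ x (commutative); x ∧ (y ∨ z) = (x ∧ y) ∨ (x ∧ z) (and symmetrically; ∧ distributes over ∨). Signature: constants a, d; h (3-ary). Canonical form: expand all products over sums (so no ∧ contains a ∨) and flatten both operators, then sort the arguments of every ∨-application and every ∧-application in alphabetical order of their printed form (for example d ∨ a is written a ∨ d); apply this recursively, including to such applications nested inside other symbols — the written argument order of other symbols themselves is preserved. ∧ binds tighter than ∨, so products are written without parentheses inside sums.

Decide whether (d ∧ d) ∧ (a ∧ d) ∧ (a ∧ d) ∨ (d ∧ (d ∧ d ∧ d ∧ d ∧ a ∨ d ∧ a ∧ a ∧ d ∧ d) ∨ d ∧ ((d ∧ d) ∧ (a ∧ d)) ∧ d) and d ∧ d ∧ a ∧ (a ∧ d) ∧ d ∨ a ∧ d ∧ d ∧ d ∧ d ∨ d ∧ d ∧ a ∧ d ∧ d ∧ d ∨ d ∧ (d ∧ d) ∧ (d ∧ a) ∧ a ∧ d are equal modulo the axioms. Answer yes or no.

Answer: no — a ∧ a ∧ d ∧ d ∧ d ∧ d ∨ a ∧ a ∧ d ∧ d ∧ d ∧ d ∨ a ∧ d ∧ d ∧ d ∧ d ∧ d ∨ a ∧ d ∧ d ∧ d ∧ d ∧ d vs a ∧ a ∧ d ∧ d ∧ d ∧ d ∨ a ∧ a ∧ d ∧ d ∧ d ∧ d ∧ d ∨ a ∧ d ∧ d ∧ d ∧ d ∨ a ∧ d ∧ d ∧ d ∧ d ∧ d

Derivation:
Left:  (d ∧ d) ∧ (a ∧ d) ∧ (a ∧ d) ∨ (d ∧ (d ∧ d ∧ d ∧ d ∧ a ∨ d ∧ a ∧ a ∧ d ∧ d) ∨ d ∧ ((d ∧ d) ∧ (a ∧ d)) ∧ d)
  Expand:  a ∧ a ∧ d ∧ d ∧ d ∧ d ∨ a ∧ d ∧ d ∧ d ∧ d ∧ d ∨ a ∧ a ∧ d ∧ d ∧ d ∧ d ∨ a ∧ d ∧ d ∧ d ∧ d ∧ d
  Sort arguments:  a ∧ a ∧ d ∧ d ∧ d ∧ d ∨ a ∧ a ∧ d ∧ d ∧ d ∧ d ∨ a ∧ d ∧ d ∧ d ∧ d ∧ d ∨ a ∧ d ∧ d ∧ d ∧ d ∧ d
Right:  d ∧ d ∧ a ∧ (a ∧ d) ∧ d ∨ a ∧ d ∧ d ∧ d ∧ d ∨ d ∧ d ∧ a ∧ d ∧ d ∧ d ∨ d ∧ (d ∧ d) ∧ (d ∧ a) ∧ a ∧ d
  Flatten:  a ∧ a ∧ d ∧ d ∧ d ∧ d ∨ a ∧ d ∧ d ∧ d ∧ d ∨ a ∧ d ∧ d ∧ d ∧ d ∧ d ∨ a ∧ a ∧ d ∧ d ∧ d ∧ d ∧ d
  Sort:  a ∧ a ∧ d ∧ d ∧ d ∧ d ∨ a ∧ a ∧ d ∧ d ∧ d ∧ d ∧ d ∨ a ∧ d ∧ d ∧ d ∧ d ∨ a ∧ d ∧ d ∧ d ∧ d ∧ d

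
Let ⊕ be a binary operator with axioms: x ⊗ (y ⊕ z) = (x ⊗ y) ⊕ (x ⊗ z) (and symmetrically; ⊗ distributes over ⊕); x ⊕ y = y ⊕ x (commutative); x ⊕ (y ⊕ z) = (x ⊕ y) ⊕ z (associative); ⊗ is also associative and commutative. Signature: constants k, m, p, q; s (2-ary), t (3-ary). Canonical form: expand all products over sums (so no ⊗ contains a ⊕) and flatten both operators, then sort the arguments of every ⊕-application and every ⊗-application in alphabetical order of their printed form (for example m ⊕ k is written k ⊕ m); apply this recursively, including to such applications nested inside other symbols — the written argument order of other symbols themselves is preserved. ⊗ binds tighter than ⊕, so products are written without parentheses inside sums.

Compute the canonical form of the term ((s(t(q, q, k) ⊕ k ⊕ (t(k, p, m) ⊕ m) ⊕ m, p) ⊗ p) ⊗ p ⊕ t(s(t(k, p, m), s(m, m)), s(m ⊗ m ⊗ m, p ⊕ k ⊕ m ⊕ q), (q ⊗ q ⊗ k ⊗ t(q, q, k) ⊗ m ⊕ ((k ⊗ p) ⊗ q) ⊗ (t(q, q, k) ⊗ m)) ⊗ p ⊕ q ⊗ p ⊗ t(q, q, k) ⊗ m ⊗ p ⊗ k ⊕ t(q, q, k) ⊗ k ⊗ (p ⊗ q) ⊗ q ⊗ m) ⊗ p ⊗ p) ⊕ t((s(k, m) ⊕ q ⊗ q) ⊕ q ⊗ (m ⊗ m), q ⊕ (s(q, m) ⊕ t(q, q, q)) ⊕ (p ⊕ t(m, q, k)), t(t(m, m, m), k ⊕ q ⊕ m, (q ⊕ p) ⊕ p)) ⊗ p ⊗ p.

Expand products over sums:  p ⊗ p ⊗ s(k ⊕ m ⊕ m ⊕ t(k, p, m) ⊕ t(q, q, k), p) ⊕ p ⊗ p ⊗ t(s(t(k, p, m), s(m, m)), s(m ⊗ m ⊗ m, k ⊕ m ⊕ p ⊕ q), k ⊗ m ⊗ p ⊗ p ⊗ q ⊗ t(q, q, k) ⊕ k ⊗ m ⊗ p ⊗ p ⊗ q ⊗ t(q, q, k) ⊕ k ⊗ m ⊗ p ⊗ q ⊗ q ⊗ t(q, q, k) ⊕ k ⊗ m ⊗ p ⊗ q ⊗ q ⊗ t(q, q, k)) ⊕ p ⊗ p ⊗ t(m ⊗ m ⊗ q ⊕ q ⊗ q ⊕ s(k, m), p ⊕ q ⊕ s(q, m) ⊕ t(m, q, k) ⊕ t(q, q, q), t(t(m, m, m), k ⊕ m ⊕ q, p ⊕ p ⊕ q))
Sort:  p ⊗ p ⊗ s(k ⊕ m ⊕ m ⊕ t(k, p, m) ⊕ t(q, q, k), p) ⊕ p ⊗ p ⊗ t(m ⊗ m ⊗ q ⊕ q ⊗ q ⊕ s(k, m), p ⊕ q ⊕ s(q, m) ⊕ t(m, q, k) ⊕ t(q, q, q), t(t(m, m, m), k ⊕ m ⊕ q, p ⊕ p ⊕ q)) ⊕ p ⊗ p ⊗ t(s(t(k, p, m), s(m, m)), s(m ⊗ m ⊗ m, k ⊕ m ⊕ p ⊕ q), k ⊗ m ⊗ p ⊗ p ⊗ q ⊗ t(q, q, k) ⊕ k ⊗ m ⊗ p ⊗ p ⊗ q ⊗ t(q, q, k) ⊕ k ⊗ m ⊗ p ⊗ q ⊗ q ⊗ t(q, q, k) ⊕ k ⊗ m ⊗ p ⊗ q ⊗ q ⊗ t(q, q, k))

Answer: p ⊗ p ⊗ s(k ⊕ m ⊕ m ⊕ t(k, p, m) ⊕ t(q, q, k), p) ⊕ p ⊗ p ⊗ t(m ⊗ m ⊗ q ⊕ q ⊗ q ⊕ s(k, m), p ⊕ q ⊕ s(q, m) ⊕ t(m, q, k) ⊕ t(q, q, q), t(t(m, m, m), k ⊕ m ⊕ q, p ⊕ p ⊕ q)) ⊕ p ⊗ p ⊗ t(s(t(k, p, m), s(m, m)), s(m ⊗ m ⊗ m, k ⊕ m ⊕ p ⊕ q), k ⊗ m ⊗ p ⊗ p ⊗ q ⊗ t(q, q, k) ⊕ k ⊗ m ⊗ p ⊗ p ⊗ q ⊗ t(q, q, k) ⊕ k ⊗ m ⊗ p ⊗ q ⊗ q ⊗ t(q, q, k) ⊕ k ⊗ m ⊗ p ⊗ q ⊗ q ⊗ t(q, q, k))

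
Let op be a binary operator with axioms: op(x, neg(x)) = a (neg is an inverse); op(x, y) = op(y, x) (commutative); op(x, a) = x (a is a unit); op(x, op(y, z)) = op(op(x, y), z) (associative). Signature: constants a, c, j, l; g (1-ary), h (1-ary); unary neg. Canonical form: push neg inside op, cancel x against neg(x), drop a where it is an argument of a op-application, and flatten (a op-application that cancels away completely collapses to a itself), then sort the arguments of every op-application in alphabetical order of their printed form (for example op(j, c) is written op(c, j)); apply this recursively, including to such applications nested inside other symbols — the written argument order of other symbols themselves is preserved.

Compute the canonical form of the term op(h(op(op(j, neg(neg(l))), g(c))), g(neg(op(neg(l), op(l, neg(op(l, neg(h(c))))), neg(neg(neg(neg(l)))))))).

Answer: op(g(neg(h(c))), h(op(g(c), j, l)))

Derivation:
Push neg inside:  distribute neg over op and collapse double neg
Collect terms:  op(h(op(g(c), j, l)), g(neg(h(c))))
Order the arguments:  op(g(neg(h(c))), h(op(g(c), j, l)))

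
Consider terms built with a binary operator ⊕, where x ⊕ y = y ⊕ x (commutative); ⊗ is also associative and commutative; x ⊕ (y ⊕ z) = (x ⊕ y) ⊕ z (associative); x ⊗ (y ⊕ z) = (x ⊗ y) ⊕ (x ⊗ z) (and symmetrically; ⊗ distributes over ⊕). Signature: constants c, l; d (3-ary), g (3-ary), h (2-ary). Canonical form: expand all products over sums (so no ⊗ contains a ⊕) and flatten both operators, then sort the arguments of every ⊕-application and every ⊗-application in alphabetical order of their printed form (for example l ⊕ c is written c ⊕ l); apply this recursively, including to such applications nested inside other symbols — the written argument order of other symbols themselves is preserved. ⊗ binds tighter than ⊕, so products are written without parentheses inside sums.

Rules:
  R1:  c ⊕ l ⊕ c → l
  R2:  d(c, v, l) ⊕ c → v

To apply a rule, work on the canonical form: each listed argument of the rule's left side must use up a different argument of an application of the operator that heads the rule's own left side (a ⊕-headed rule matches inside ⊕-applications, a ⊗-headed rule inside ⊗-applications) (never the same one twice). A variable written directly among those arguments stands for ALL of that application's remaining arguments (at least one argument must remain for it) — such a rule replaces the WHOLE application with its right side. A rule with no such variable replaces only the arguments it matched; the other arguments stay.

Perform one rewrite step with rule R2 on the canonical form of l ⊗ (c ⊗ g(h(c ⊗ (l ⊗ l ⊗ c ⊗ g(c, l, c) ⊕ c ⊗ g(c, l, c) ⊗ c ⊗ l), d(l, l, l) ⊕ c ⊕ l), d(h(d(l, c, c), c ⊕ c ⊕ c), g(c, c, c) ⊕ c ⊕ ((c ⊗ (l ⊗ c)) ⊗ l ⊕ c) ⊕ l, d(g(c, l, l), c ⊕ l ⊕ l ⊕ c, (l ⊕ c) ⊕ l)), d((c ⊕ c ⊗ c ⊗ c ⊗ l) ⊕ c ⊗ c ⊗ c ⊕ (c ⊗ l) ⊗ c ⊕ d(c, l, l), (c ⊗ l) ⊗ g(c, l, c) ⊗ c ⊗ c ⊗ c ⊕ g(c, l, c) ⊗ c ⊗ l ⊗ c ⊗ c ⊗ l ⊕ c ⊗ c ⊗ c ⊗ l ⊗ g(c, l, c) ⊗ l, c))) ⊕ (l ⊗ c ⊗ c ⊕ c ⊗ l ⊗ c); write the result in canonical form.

Canonical form:  c ⊗ c ⊗ l ⊕ c ⊗ c ⊗ l ⊕ c ⊗ g(h(c ⊗ c ⊗ c ⊗ g(c, l, c) ⊗ l ⊕ c ⊗ c ⊗ g(c, l, c) ⊗ l ⊗ l, c ⊕ d(l, l, l) ⊕ l), d(h(d(l, c, c), c ⊕ c ⊕ c), c ⊕ c ⊕ c ⊗ c ⊗ l ⊗ l ⊕ g(c, c, c) ⊕ l, d(g(c, l, l), c ⊕ c ⊕ l ⊕ l, c ⊕ l ⊕ l)), d(c ⊕ c ⊗ c ⊗ c ⊕ c ⊗ c ⊗ c ⊗ l ⊕ c ⊗ c ⊗ l ⊕ d(c, l, l), c ⊗ c ⊗ c ⊗ c ⊗ g(c, l, c) ⊗ l ⊕ c ⊗ c ⊗ c ⊗ g(c, l, c) ⊗ l ⊗ l ⊕ c ⊗ c ⊗ c ⊗ g(c, l, c) ⊗ l ⊗ l, c)) ⊗ l
Apply R2:  consuming c, d(c, l, l);  v := l
Giving:  c ⊗ c ⊗ l ⊕ c ⊗ c ⊗ l ⊕ c ⊗ g(h(c ⊗ c ⊗ c ⊗ g(c, l, c) ⊗ l ⊕ c ⊗ c ⊗ g(c, l, c) ⊗ l ⊗ l, c ⊕ d(l, l, l) ⊕ l), d(h(d(l, c, c), c ⊕ c ⊕ c), c ⊕ c ⊕ c ⊗ c ⊗ l ⊗ l ⊕ g(c, c, c) ⊕ l, d(g(c, l, l), c ⊕ c ⊕ l ⊕ l, c ⊕ l ⊕ l)), d(c ⊗ c ⊗ c ⊕ c ⊗ c ⊗ c ⊗ l ⊕ c ⊗ c ⊗ l ⊕ l, c ⊗ c ⊗ c ⊗ c ⊗ g(c, l, c) ⊗ l ⊕ c ⊗ c ⊗ c ⊗ g(c, l, c) ⊗ l ⊗ l ⊕ c ⊗ c ⊗ c ⊗ g(c, l, c) ⊗ l ⊗ l, c)) ⊗ l

Answer: c ⊗ c ⊗ l ⊕ c ⊗ c ⊗ l ⊕ c ⊗ g(h(c ⊗ c ⊗ c ⊗ g(c, l, c) ⊗ l ⊕ c ⊗ c ⊗ g(c, l, c) ⊗ l ⊗ l, c ⊕ d(l, l, l) ⊕ l), d(h(d(l, c, c), c ⊕ c ⊕ c), c ⊕ c ⊕ c ⊗ c ⊗ l ⊗ l ⊕ g(c, c, c) ⊕ l, d(g(c, l, l), c ⊕ c ⊕ l ⊕ l, c ⊕ l ⊕ l)), d(c ⊗ c ⊗ c ⊕ c ⊗ c ⊗ c ⊗ l ⊕ c ⊗ c ⊗ l ⊕ l, c ⊗ c ⊗ c ⊗ c ⊗ g(c, l, c) ⊗ l ⊕ c ⊗ c ⊗ c ⊗ g(c, l, c) ⊗ l ⊗ l ⊕ c ⊗ c ⊗ c ⊗ g(c, l, c) ⊗ l ⊗ l, c)) ⊗ l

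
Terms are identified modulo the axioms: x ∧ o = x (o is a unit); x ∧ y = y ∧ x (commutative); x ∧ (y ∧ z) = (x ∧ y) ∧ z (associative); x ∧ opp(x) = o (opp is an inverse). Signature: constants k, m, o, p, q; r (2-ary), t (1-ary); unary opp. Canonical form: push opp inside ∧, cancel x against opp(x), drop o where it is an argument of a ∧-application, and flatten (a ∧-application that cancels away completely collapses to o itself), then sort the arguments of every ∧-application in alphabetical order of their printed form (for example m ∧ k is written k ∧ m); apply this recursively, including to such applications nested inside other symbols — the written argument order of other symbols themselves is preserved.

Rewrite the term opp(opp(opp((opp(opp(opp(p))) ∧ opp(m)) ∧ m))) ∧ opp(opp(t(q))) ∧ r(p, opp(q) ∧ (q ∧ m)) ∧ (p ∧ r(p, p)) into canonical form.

Answer: p ∧ p ∧ r(p, m) ∧ r(p, p) ∧ t(q)

Derivation:
Push opp inside:  distribute opp over ∧ and collapse double opp
Cancel inverse pairs:  m cancels
Collect:  p ∧ p ∧ t(q) ∧ r(p, m) ∧ r(p, p)
Sort:  p ∧ p ∧ r(p, m) ∧ r(p, p) ∧ t(q)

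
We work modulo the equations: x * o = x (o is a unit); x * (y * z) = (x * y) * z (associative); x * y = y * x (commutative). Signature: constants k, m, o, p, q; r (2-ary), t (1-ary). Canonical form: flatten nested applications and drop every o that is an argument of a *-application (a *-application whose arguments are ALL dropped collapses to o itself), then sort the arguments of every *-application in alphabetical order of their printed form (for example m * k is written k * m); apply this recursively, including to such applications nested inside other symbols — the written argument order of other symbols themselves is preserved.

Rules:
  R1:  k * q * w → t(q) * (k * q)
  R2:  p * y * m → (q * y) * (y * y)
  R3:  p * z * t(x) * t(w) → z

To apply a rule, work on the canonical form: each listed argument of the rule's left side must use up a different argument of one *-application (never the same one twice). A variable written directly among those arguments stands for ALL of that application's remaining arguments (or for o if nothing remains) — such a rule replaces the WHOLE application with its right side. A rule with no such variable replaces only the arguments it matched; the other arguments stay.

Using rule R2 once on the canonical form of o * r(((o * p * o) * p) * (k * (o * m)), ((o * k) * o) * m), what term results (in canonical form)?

Canonical form:  r(k * m * p * p, k * m)
Apply R2:  consuming m, p;  y := k * p
The extension variable absorbs all remaining arguments, so the whole application is rewritten.
New term:  r(k * k * k * p * p * p * q, k * m)

Answer: r(k * k * k * p * p * p * q, k * m)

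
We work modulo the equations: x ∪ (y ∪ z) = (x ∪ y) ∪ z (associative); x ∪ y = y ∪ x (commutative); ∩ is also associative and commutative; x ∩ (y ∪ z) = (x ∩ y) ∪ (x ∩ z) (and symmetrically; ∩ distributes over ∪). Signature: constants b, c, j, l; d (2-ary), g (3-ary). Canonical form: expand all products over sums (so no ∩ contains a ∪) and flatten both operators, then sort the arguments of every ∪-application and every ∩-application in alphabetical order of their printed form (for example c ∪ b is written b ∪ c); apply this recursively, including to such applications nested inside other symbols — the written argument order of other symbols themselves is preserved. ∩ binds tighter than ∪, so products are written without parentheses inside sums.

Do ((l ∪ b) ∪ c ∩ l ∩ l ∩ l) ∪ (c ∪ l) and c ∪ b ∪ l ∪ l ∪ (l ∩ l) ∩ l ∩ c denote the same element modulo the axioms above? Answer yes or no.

Left:  ((l ∪ b) ∪ c ∩ l ∩ l ∩ l) ∪ (c ∪ l)
  Flatten:  l ∪ b ∪ c ∩ l ∩ l ∩ l ∪ c ∪ l
  Sort arguments:  b ∪ c ∪ c ∩ l ∩ l ∩ l ∪ l ∪ l
Right:  c ∪ b ∪ l ∪ l ∪ (l ∩ l) ∩ l ∩ c
  Un-nest:  c ∪ b ∪ l ∪ l ∪ c ∩ l ∩ l ∩ l
  Sort:  b ∪ c ∪ c ∩ l ∩ l ∩ l ∪ l ∪ l

Answer: yes — both canonical forms are b ∪ c ∪ c ∩ l ∩ l ∩ l ∪ l ∪ l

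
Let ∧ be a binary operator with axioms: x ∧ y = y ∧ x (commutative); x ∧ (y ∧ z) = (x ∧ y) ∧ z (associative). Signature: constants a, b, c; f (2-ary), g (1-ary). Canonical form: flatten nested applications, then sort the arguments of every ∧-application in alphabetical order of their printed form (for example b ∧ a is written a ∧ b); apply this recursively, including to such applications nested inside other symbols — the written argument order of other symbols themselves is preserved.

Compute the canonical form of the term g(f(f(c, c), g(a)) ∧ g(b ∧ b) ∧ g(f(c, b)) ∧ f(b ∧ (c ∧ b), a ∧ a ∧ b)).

Answer: g(f(b ∧ b ∧ c, a ∧ a ∧ b) ∧ f(f(c, c), g(a)) ∧ g(b ∧ b) ∧ g(f(c, b)))

Derivation:
Descend into:  f(f(c, c), g(a)) ∧ g(b ∧ b) ∧ g(f(c, b)) ∧ f(b ∧ (c ∧ b), a ∧ a ∧ b)
Inside:  f(b ∧ (c ∧ b), a ∧ a ∧ b)  →  f(b ∧ b ∧ c, a ∧ a ∧ b)
Sort:  f(b ∧ b ∧ c, a ∧ a ∧ b) ∧ f(f(c, c), g(a)) ∧ g(b ∧ b) ∧ g(f(c, b))
Put back:  g(f(b ∧ b ∧ c, a ∧ a ∧ b) ∧ f(f(c, c), g(a)) ∧ g(b ∧ b) ∧ g(f(c, b)))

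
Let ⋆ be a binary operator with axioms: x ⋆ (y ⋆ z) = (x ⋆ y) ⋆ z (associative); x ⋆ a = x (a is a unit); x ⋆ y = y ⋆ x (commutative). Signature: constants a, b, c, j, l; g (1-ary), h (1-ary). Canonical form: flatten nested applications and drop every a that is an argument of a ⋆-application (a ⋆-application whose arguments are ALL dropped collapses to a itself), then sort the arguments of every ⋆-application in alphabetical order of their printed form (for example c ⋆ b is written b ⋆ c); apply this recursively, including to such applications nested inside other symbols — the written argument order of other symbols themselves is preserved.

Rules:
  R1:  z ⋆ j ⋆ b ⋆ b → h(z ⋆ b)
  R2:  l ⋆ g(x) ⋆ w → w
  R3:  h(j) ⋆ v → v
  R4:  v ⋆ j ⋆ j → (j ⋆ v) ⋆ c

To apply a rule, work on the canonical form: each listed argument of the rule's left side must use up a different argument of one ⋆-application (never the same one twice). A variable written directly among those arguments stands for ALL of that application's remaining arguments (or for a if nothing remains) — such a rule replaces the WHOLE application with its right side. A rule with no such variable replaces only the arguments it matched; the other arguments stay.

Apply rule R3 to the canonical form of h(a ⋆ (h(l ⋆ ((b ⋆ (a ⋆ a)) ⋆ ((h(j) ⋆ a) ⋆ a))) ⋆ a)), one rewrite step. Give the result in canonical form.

Answer: h(h(b ⋆ l))

Derivation:
Canonical form:  h(h(b ⋆ h(j) ⋆ l))
R3 matches:  uses h(j);  v := b ⋆ l
The extension variable absorbs all remaining arguments, so the whole application is rewritten.
New term:  h(h(b ⋆ l))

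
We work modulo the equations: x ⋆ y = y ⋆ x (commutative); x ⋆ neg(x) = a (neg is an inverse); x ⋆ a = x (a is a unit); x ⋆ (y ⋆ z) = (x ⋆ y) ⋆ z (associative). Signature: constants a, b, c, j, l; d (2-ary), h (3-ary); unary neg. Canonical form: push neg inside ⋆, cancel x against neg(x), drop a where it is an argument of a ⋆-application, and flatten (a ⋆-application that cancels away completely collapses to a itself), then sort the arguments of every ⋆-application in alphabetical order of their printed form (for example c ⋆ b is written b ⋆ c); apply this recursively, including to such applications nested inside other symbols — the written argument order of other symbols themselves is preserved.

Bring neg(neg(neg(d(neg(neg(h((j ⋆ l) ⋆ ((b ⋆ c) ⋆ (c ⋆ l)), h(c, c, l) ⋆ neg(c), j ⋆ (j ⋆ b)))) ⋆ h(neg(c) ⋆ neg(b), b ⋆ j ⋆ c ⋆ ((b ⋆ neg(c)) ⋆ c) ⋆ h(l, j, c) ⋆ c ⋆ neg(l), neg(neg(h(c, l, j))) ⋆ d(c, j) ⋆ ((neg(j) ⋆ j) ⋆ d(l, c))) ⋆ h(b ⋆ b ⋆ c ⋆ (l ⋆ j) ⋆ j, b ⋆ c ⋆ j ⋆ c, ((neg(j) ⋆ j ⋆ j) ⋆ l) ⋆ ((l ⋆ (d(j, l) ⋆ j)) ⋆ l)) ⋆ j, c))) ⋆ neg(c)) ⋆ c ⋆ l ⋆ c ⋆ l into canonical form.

Answer: c ⋆ c ⋆ c ⋆ l ⋆ l ⋆ neg(d(h(b ⋆ b ⋆ c ⋆ j ⋆ j ⋆ l, b ⋆ c ⋆ c ⋆ j, d(j, l) ⋆ j ⋆ j ⋆ l ⋆ l ⋆ l) ⋆ h(b ⋆ c ⋆ c ⋆ j ⋆ l ⋆ l, h(c, c, l) ⋆ neg(c), b ⋆ j ⋆ j) ⋆ h(neg(b) ⋆ neg(c), b ⋆ b ⋆ c ⋆ c ⋆ h(l, j, c) ⋆ j ⋆ neg(l), d(c, j) ⋆ d(l, c) ⋆ h(c, l, j)) ⋆ j, c))

Derivation:
Push neg inside:  distribute neg over ⋆ and collapse double neg
Combine occurrences:  neg(d(h(b ⋆ b ⋆ c ⋆ j ⋆ j ⋆ l, b ⋆ c ⋆ c ⋆ j, d(j, l) ⋆ j ⋆ j ⋆ l ⋆ l ⋆ l) ⋆ h(b ⋆ c ⋆ c ⋆ j ⋆ l ⋆ l, h(c, c, l) ⋆ neg(c), b ⋆ j ⋆ j) ⋆ h(neg(b) ⋆ neg(c), b ⋆ b ⋆ c ⋆ c ⋆ h(l, j, c) ⋆ j ⋆ neg(l), d(c, j) ⋆ d(l, c) ⋆ h(c, l, j)) ⋆ j, c)) ⋆ c ⋆ c ⋆ c ⋆ l ⋆ l
Sort:  c ⋆ c ⋆ c ⋆ l ⋆ l ⋆ neg(d(h(b ⋆ b ⋆ c ⋆ j ⋆ j ⋆ l, b ⋆ c ⋆ c ⋆ j, d(j, l) ⋆ j ⋆ j ⋆ l ⋆ l ⋆ l) ⋆ h(b ⋆ c ⋆ c ⋆ j ⋆ l ⋆ l, h(c, c, l) ⋆ neg(c), b ⋆ j ⋆ j) ⋆ h(neg(b) ⋆ neg(c), b ⋆ b ⋆ c ⋆ c ⋆ h(l, j, c) ⋆ j ⋆ neg(l), d(c, j) ⋆ d(l, c) ⋆ h(c, l, j)) ⋆ j, c))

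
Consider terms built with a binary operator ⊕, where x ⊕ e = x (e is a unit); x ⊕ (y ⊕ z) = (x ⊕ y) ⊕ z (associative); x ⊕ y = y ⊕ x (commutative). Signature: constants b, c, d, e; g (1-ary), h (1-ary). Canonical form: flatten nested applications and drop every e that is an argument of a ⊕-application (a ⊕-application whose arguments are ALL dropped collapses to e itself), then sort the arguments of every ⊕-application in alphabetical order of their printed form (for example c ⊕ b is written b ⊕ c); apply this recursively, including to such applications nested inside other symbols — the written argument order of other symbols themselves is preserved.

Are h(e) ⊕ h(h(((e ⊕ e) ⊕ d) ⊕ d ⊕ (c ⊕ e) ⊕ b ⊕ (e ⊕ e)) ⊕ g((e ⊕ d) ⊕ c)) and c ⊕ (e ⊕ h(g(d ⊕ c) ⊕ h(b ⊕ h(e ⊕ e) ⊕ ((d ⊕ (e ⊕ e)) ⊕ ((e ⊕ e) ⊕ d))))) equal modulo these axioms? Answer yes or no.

Left:  h(e) ⊕ h(h(((e ⊕ e) ⊕ d) ⊕ d ⊕ (c ⊕ e) ⊕ b ⊕ (e ⊕ e)) ⊕ g((e ⊕ d) ⊕ c))
  Canonicalize subterm:  h(h(((e ⊕ e) ⊕ d) ⊕ d ⊕ (c ⊕ e) ⊕ b ⊕ (e ⊕ e)) ⊕ g((e ⊕ d) ⊕ c))  →  h(g(c ⊕ d) ⊕ h(b ⊕ c ⊕ d ⊕ d))
  Sort arguments:  h(e) ⊕ h(g(c ⊕ d) ⊕ h(b ⊕ c ⊕ d ⊕ d))
Right:  c ⊕ (e ⊕ h(g(d ⊕ c) ⊕ h(b ⊕ h(e ⊕ e) ⊕ ((d ⊕ (e ⊕ e)) ⊕ ((e ⊕ e) ⊕ d)))))
  Flatten:  c ⊕ e ⊕ h(g(d ⊕ c) ⊕ h(b ⊕ h(e ⊕ e) ⊕ ((d ⊕ (e ⊕ e)) ⊕ ((e ⊕ e) ⊕ d))))
  Simplify inside:  h(g(d ⊕ c) ⊕ h(b ⊕ h(e ⊕ e) ⊕ ((d ⊕ (e ⊕ e)) ⊕ ((e ⊕ e) ⊕ d))))  →  h(g(c ⊕ d) ⊕ h(b ⊕ d ⊕ d ⊕ h(e)))
  Units out:  drop e
  Order the arguments:  c ⊕ h(g(c ⊕ d) ⊕ h(b ⊕ d ⊕ d ⊕ h(e)))

Answer: no — h(e) ⊕ h(g(c ⊕ d) ⊕ h(b ⊕ c ⊕ d ⊕ d)) vs c ⊕ h(g(c ⊕ d) ⊕ h(b ⊕ d ⊕ d ⊕ h(e)))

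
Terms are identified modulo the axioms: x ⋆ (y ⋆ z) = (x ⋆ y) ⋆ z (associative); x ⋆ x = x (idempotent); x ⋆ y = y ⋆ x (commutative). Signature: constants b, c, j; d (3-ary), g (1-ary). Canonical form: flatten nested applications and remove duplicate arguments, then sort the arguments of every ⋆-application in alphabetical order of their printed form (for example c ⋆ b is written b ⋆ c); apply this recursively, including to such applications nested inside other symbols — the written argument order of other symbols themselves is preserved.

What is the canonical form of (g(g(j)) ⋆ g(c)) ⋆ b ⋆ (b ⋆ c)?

Answer: b ⋆ c ⋆ g(c) ⋆ g(g(j))

Derivation:
Un-nest:  g(g(j)) ⋆ g(c) ⋆ b ⋆ b ⋆ c
Deduplicate:  drop duplicate b
Sort:  b ⋆ c ⋆ g(c) ⋆ g(g(j))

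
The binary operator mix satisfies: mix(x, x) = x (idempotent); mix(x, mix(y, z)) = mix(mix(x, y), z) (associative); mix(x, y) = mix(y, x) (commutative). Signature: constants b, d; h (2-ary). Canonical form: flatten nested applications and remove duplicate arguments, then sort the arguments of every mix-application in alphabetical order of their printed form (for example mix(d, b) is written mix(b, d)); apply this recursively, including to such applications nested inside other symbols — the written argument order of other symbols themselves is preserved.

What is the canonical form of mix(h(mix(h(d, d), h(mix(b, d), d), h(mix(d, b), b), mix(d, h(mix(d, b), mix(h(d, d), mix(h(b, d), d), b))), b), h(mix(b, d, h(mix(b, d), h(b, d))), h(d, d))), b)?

Canonicalize subterm:  h(mix(h(d, d), h(mix(b, d), d), h(mix(d, b), b), mix(d, h(mix(d, b), mix(h(d, d), mix(h(b, d), d), b))), b), h(mix(b, d, h(mix(b, d), h(b, d))), h(d, d)))  →  h(mix(b, d, h(d, d), h(mix(b, d), b), h(mix(b, d), d), h(mix(b, d), mix(b, d, h(b, d), h(d, d)))), h(mix(b, d, h(mix(b, d), h(b, d))), h(d, d)))
Sort:  mix(b, h(mix(b, d, h(d, d), h(mix(b, d), b), h(mix(b, d), d), h(mix(b, d), mix(b, d, h(b, d), h(d, d)))), h(mix(b, d, h(mix(b, d), h(b, d))), h(d, d))))

Answer: mix(b, h(mix(b, d, h(d, d), h(mix(b, d), b), h(mix(b, d), d), h(mix(b, d), mix(b, d, h(b, d), h(d, d)))), h(mix(b, d, h(mix(b, d), h(b, d))), h(d, d))))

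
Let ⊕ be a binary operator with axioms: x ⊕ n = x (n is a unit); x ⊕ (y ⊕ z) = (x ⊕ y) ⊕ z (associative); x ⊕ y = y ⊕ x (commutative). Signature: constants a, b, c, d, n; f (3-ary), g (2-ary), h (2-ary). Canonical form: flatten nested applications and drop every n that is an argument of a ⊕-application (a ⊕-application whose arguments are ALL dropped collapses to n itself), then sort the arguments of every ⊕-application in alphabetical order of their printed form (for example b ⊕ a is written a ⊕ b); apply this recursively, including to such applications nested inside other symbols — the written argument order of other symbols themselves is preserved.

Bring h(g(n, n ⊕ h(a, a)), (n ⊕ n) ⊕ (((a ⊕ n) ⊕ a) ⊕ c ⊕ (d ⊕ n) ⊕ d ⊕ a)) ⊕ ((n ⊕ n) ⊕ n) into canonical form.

Un-nest:  h(g(n, n ⊕ h(a, a)), (n ⊕ n) ⊕ (((a ⊕ n) ⊕ a) ⊕ c ⊕ (d ⊕ n) ⊕ d ⊕ a)) ⊕ n ⊕ n ⊕ n
Canonicalize subterm:  h(g(n, n ⊕ h(a, a)), (n ⊕ n) ⊕ (((a ⊕ n) ⊕ a) ⊕ c ⊕ (d ⊕ n) ⊕ d ⊕ a))  →  h(g(n, h(a, a)), a ⊕ a ⊕ a ⊕ c ⊕ d ⊕ d)
Drop the unit:  drop n (×3)
Sort arguments:  h(g(n, h(a, a)), a ⊕ a ⊕ a ⊕ c ⊕ d ⊕ d)

Answer: h(g(n, h(a, a)), a ⊕ a ⊕ a ⊕ c ⊕ d ⊕ d)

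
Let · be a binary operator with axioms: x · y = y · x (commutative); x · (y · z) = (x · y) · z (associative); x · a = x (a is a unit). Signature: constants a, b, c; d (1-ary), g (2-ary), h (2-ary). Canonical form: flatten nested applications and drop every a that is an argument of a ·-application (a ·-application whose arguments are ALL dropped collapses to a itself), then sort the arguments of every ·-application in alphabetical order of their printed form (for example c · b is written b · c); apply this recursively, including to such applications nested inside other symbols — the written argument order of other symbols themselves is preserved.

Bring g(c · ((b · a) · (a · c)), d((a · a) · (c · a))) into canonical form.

Work inside:  c · ((b · a) · (a · c))
Un-nest:  c · b · a · a · c
Units out:  drop a (×2)
Order the arguments:  b · c · c
Rebuild:  g(b · c · c, d(c))

Answer: g(b · c · c, d(c))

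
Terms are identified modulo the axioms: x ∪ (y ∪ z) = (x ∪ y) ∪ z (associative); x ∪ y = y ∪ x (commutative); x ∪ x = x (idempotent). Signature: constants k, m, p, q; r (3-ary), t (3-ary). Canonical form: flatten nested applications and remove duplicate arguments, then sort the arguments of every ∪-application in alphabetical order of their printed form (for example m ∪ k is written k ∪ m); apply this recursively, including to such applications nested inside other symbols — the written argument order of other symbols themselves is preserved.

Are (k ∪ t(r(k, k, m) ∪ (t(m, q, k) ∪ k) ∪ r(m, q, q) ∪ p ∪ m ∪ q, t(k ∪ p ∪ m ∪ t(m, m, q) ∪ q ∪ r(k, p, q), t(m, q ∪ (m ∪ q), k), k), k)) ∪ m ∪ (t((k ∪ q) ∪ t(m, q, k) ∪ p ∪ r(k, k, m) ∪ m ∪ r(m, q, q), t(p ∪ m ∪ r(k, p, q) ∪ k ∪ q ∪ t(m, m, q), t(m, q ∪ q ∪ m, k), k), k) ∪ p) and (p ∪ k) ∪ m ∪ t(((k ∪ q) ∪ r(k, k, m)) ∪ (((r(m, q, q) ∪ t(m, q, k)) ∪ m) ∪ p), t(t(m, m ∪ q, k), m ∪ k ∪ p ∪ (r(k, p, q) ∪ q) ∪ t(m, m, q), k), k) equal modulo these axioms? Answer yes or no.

Left:  (k ∪ t(r(k, k, m) ∪ (t(m, q, k) ∪ k) ∪ r(m, q, q) ∪ p ∪ m ∪ q, t(k ∪ p ∪ m ∪ t(m, m, q) ∪ q ∪ r(k, p, q), t(m, q ∪ (m ∪ q), k), k), k)) ∪ m ∪ (t((k ∪ q) ∪ t(m, q, k) ∪ p ∪ r(k, k, m) ∪ m ∪ r(m, q, q), t(p ∪ m ∪ r(k, p, q) ∪ k ∪ q ∪ t(m, m, q), t(m, q ∪ q ∪ m, k), k), k) ∪ p)
  Un-nest:  k ∪ t(r(k, k, m) ∪ (t(m, q, k) ∪ k) ∪ r(m, q, q) ∪ p ∪ m ∪ q, t(k ∪ p ∪ m ∪ t(m, m, q) ∪ q ∪ r(k, p, q), t(m, q ∪ (m ∪ q), k), k), k) ∪ m ∪ t((k ∪ q) ∪ t(m, q, k) ∪ p ∪ r(k, k, m) ∪ m ∪ r(m, q, q), t(p ∪ m ∪ r(k, p, q) ∪ k ∪ q ∪ t(m, m, q), t(m, q ∪ q ∪ m, k), k), k) ∪ p
  Canonicalize subterm:  t(r(k, k, m) ∪ (t(m, q, k) ∪ k) ∪ r(m, q, q) ∪ p ∪ m ∪ q, t(k ∪ p ∪ m ∪ t(m, m, q) ∪ q ∪ r(k, p, q), t(m, q ∪ (m ∪ q), k), k), k)  →  t(k ∪ m ∪ p ∪ q ∪ r(k, k, m) ∪ r(m, q, q) ∪ t(m, q, k), t(k ∪ m ∪ p ∪ q ∪ r(k, p, q) ∪ t(m, m, q), t(m, m ∪ q, k), k), k)
  Inside:  t((k ∪ q) ∪ t(m, q, k) ∪ p ∪ r(k, k, m) ∪ m ∪ r(m, q, q), t(p ∪ m ∪ r(k, p, q) ∪ k ∪ q ∪ t(m, m, q), t(m, q ∪ q ∪ m, k), k), k)  →  t(k ∪ m ∪ p ∪ q ∪ r(k, k, m) ∪ r(m, q, q) ∪ t(m, q, k), t(k ∪ m ∪ p ∪ q ∪ r(k, p, q) ∪ t(m, m, q), t(m, m ∪ q, k), k), k)
  Drop duplicates:  drop duplicate t(k ∪ m ∪ p ∪ q ∪ r(k, k, m) ∪ r(m, q, q) ∪ t(m, q, k), t(k ∪ m ∪ p ∪ q ∪ r(k, p, q) ∪ t(m, m, q), t(m, m ∪ q, k), k), k)
  Sort arguments:  k ∪ m ∪ p ∪ t(k ∪ m ∪ p ∪ q ∪ r(k, k, m) ∪ r(m, q, q) ∪ t(m, q, k), t(k ∪ m ∪ p ∪ q ∪ r(k, p, q) ∪ t(m, m, q), t(m, m ∪ q, k), k), k)
Right:  (p ∪ k) ∪ m ∪ t(((k ∪ q) ∪ r(k, k, m)) ∪ (((r(m, q, q) ∪ t(m, q, k)) ∪ m) ∪ p), t(t(m, m ∪ q, k), m ∪ k ∪ p ∪ (r(k, p, q) ∪ q) ∪ t(m, m, q), k), k)
  Merge nested applications:  p ∪ k ∪ m ∪ t(((k ∪ q) ∪ r(k, k, m)) ∪ (((r(m, q, q) ∪ t(m, q, k)) ∪ m) ∪ p), t(t(m, m ∪ q, k), m ∪ k ∪ p ∪ (r(k, p, q) ∪ q) ∪ t(m, m, q), k), k)
  Simplify inside:  t(((k ∪ q) ∪ r(k, k, m)) ∪ (((r(m, q, q) ∪ t(m, q, k)) ∪ m) ∪ p), t(t(m, m ∪ q, k), m ∪ k ∪ p ∪ (r(k, p, q) ∪ q) ∪ t(m, m, q), k), k)  →  t(k ∪ m ∪ p ∪ q ∪ r(k, k, m) ∪ r(m, q, q) ∪ t(m, q, k), t(t(m, m ∪ q, k), k ∪ m ∪ p ∪ q ∪ r(k, p, q) ∪ t(m, m, q), k), k)
  Order the arguments:  k ∪ m ∪ p ∪ t(k ∪ m ∪ p ∪ q ∪ r(k, k, m) ∪ r(m, q, q) ∪ t(m, q, k), t(t(m, m ∪ q, k), k ∪ m ∪ p ∪ q ∪ r(k, p, q) ∪ t(m, m, q), k), k)

Answer: no — k ∪ m ∪ p ∪ t(k ∪ m ∪ p ∪ q ∪ r(k, k, m) ∪ r(m, q, q) ∪ t(m, q, k), t(k ∪ m ∪ p ∪ q ∪ r(k, p, q) ∪ t(m, m, q), t(m, m ∪ q, k), k), k) vs k ∪ m ∪ p ∪ t(k ∪ m ∪ p ∪ q ∪ r(k, k, m) ∪ r(m, q, q) ∪ t(m, q, k), t(t(m, m ∪ q, k), k ∪ m ∪ p ∪ q ∪ r(k, p, q) ∪ t(m, m, q), k), k)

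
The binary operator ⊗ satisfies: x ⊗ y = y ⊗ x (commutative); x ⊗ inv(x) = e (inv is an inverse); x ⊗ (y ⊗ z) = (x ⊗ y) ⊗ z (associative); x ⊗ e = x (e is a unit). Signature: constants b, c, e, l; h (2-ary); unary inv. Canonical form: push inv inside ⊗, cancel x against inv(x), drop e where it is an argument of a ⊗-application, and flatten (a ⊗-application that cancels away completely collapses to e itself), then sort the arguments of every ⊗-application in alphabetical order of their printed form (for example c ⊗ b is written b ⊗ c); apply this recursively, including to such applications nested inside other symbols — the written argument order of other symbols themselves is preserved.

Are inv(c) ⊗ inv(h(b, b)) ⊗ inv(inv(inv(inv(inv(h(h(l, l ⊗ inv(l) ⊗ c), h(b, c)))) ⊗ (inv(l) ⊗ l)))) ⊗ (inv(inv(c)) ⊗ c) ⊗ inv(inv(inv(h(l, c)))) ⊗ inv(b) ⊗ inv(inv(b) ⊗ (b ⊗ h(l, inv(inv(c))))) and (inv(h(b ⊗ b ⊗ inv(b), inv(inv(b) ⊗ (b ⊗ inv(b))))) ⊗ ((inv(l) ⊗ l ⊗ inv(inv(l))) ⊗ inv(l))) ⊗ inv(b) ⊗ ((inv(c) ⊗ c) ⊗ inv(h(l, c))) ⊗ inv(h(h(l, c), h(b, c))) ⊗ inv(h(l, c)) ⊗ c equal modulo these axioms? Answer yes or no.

Left:  inv(c) ⊗ inv(h(b, b)) ⊗ inv(inv(inv(inv(inv(h(h(l, l ⊗ inv(l) ⊗ c), h(b, c)))) ⊗ (inv(l) ⊗ l)))) ⊗ (inv(inv(c)) ⊗ c) ⊗ inv(inv(inv(h(l, c)))) ⊗ inv(b) ⊗ inv(inv(b) ⊗ (b ⊗ h(l, inv(inv(c)))))
  Push inv inside:  distribute inv over ⊗ and collapse double inv
  Inverses cancel:  l cancels
  Collect:  c ⊗ inv(h(b, b)) ⊗ inv(h(h(l, c), h(b, c))) ⊗ inv(h(l, c)) ⊗ inv(h(l, c)) ⊗ inv(b)
  Order the arguments:  c ⊗ inv(b) ⊗ inv(h(b, b)) ⊗ inv(h(h(l, c), h(b, c))) ⊗ inv(h(l, c)) ⊗ inv(h(l, c))
Right:  (inv(h(b ⊗ b ⊗ inv(b), inv(inv(b) ⊗ (b ⊗ inv(b))))) ⊗ ((inv(l) ⊗ l ⊗ inv(inv(l))) ⊗ inv(l))) ⊗ inv(b) ⊗ ((inv(c) ⊗ c) ⊗ inv(h(l, c))) ⊗ inv(h(h(l, c), h(b, c))) ⊗ inv(h(l, c)) ⊗ c
  Push inv inside:  distribute inv over ⊗ and collapse double inv
  Cancel:  l cancels
  Collect:  inv(h(b, b)) ⊗ inv(b) ⊗ c ⊗ inv(h(l, c)) ⊗ inv(h(l, c)) ⊗ inv(h(h(l, c), h(b, c)))
  Sort arguments:  c ⊗ inv(b) ⊗ inv(h(b, b)) ⊗ inv(h(h(l, c), h(b, c))) ⊗ inv(h(l, c)) ⊗ inv(h(l, c))

Answer: yes — both canonical forms are c ⊗ inv(b) ⊗ inv(h(b, b)) ⊗ inv(h(h(l, c), h(b, c))) ⊗ inv(h(l, c)) ⊗ inv(h(l, c))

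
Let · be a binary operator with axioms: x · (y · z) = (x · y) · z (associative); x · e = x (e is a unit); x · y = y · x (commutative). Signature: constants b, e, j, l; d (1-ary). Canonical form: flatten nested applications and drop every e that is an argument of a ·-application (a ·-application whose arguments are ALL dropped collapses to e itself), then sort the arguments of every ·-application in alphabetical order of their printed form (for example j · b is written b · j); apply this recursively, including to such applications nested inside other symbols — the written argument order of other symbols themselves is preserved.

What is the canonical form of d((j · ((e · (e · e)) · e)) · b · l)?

Answer: d(b · j · l)

Derivation:
Focus inside:  (j · ((e · (e · e)) · e)) · b · l
Un-nest:  j · e · e · e · e · b · l
Units out:  drop e (×4)
Order the arguments:  b · j · l
Reassemble:  d(b · j · l)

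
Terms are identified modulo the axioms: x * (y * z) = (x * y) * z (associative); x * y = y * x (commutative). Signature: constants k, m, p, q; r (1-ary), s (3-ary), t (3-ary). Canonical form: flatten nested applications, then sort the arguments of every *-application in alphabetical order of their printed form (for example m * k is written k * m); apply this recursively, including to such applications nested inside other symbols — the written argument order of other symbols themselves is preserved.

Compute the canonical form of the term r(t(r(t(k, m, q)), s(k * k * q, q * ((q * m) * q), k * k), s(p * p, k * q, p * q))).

Answer: r(t(r(t(k, m, q)), s(k * k * q, m * q * q * q, k * k), s(p * p, k * q, p * q)))

Derivation:
Work inside:  q * ((q * m) * q)
Un-nest:  q * q * m * q
Sort arguments:  m * q * q * q
Put back:  r(t(r(t(k, m, q)), s(k * k * q, m * q * q * q, k * k), s(p * p, k * q, p * q)))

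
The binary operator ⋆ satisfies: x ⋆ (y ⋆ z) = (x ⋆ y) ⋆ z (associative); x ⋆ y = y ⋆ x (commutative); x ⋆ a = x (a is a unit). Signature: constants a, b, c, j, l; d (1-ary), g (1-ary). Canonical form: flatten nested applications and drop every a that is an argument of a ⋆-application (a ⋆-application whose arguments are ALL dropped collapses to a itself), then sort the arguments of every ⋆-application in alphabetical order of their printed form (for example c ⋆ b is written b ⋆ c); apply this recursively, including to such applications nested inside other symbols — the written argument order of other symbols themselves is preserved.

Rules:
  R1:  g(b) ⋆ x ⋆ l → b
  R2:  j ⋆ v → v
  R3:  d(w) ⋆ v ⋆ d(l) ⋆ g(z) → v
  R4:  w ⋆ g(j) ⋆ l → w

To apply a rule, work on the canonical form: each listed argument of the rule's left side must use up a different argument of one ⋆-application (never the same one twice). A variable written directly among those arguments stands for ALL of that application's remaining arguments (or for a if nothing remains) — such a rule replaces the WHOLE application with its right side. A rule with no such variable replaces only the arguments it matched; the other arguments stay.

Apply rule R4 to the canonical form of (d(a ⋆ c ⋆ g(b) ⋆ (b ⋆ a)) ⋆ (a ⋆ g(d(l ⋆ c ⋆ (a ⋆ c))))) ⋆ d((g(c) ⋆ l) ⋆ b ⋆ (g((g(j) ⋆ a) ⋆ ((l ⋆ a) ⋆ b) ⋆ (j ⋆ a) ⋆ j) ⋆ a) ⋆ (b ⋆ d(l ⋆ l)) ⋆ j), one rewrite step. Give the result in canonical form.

Canonical form:  d(b ⋆ b ⋆ d(l ⋆ l) ⋆ g(b ⋆ g(j) ⋆ j ⋆ j ⋆ l) ⋆ g(c) ⋆ j ⋆ l) ⋆ d(b ⋆ c ⋆ g(b)) ⋆ g(d(c ⋆ c ⋆ l))
Match R4:  consume g(j), l;  w := b ⋆ j ⋆ j
Every leftover argument binds to the variable; the entire application is replaced.
Giving:  d(b ⋆ b ⋆ d(l ⋆ l) ⋆ g(b ⋆ j ⋆ j) ⋆ g(c) ⋆ j ⋆ l) ⋆ d(b ⋆ c ⋆ g(b)) ⋆ g(d(c ⋆ c ⋆ l))

Answer: d(b ⋆ b ⋆ d(l ⋆ l) ⋆ g(b ⋆ j ⋆ j) ⋆ g(c) ⋆ j ⋆ l) ⋆ d(b ⋆ c ⋆ g(b)) ⋆ g(d(c ⋆ c ⋆ l))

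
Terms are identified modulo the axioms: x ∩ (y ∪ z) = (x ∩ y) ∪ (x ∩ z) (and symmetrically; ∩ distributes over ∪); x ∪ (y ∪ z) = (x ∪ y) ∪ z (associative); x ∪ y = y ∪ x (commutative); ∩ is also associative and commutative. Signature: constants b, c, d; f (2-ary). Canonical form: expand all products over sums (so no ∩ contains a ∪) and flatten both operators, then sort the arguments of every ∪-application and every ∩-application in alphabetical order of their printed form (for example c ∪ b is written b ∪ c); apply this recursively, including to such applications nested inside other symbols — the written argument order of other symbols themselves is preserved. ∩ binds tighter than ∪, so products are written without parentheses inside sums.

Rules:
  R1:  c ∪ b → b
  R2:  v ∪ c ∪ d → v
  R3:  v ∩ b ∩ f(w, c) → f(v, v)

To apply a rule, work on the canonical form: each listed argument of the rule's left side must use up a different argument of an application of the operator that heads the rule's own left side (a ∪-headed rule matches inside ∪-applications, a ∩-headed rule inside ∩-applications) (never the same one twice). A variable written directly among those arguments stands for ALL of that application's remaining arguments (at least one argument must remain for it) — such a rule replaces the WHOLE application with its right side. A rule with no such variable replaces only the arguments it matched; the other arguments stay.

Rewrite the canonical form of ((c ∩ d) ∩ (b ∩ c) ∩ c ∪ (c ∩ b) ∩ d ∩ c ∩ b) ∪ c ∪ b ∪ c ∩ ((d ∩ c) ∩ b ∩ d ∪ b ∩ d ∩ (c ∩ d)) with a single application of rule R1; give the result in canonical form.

Canonical form:  b ∪ b ∩ b ∩ c ∩ c ∩ d ∪ b ∩ c ∩ c ∩ c ∩ d ∪ b ∩ c ∩ c ∩ d ∩ d ∪ b ∩ c ∩ c ∩ d ∩ d ∪ c
Match R1:  consume b, c
New term:  b ∪ b ∩ b ∩ c ∩ c ∩ d ∪ b ∩ c ∩ c ∩ c ∩ d ∪ b ∩ c ∩ c ∩ d ∩ d ∪ b ∩ c ∩ c ∩ d ∩ d

Answer: b ∪ b ∩ b ∩ c ∩ c ∩ d ∪ b ∩ c ∩ c ∩ c ∩ d ∪ b ∩ c ∩ c ∩ d ∩ d ∪ b ∩ c ∩ c ∩ d ∩ d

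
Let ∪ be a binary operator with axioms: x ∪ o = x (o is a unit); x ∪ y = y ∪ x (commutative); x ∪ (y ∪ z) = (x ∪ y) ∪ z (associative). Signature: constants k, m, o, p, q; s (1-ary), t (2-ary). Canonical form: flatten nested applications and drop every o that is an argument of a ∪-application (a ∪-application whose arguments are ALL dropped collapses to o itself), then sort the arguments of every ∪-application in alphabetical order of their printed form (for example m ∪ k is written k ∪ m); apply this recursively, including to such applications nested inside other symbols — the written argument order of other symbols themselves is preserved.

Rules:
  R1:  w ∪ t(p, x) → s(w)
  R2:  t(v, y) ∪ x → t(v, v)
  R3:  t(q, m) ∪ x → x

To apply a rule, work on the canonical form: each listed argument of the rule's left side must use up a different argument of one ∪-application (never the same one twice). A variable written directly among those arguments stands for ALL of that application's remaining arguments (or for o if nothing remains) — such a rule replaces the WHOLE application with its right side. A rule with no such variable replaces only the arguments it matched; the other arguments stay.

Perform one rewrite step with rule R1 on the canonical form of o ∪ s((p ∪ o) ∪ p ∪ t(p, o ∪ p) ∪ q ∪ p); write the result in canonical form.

Canonical form:  s(p ∪ p ∪ p ∪ q ∪ t(p, p))
R1 matches:  uses t(p, p);  w := p ∪ p ∪ p ∪ q, x := p
The extension variable absorbs all remaining arguments, so the whole application is rewritten.
Giving:  s(s(p ∪ p ∪ p ∪ q))

Answer: s(s(p ∪ p ∪ p ∪ q))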